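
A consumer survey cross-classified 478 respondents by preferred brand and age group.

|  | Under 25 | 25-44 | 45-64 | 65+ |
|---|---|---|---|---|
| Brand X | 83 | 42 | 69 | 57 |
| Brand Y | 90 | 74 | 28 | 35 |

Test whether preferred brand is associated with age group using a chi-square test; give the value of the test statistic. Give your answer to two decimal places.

Row totals: 251, 227. Column totals: 173, 116, 97, 92. Grand total N = 478.
Expected counts (row total × column total / N):
  Brand X, Under 25: 251×173/478 = 90.843
  Brand X, 25-44: 251×116/478 = 60.912
  Brand X, 45-64: 251×97/478 = 50.935
  Brand X, 65+: 251×92/478 = 48.310
  Brand Y, Under 25: 227×173/478 = 82.157
  Brand Y, 25-44: 227×116/478 = 55.088
  Brand Y, 45-64: 227×97/478 = 46.065
  Brand Y, 65+: 227×92/478 = 43.690
Contributions (O − E)²/E:
  (83 − 90.843)²/90.843 = 0.6771
  (42 − 60.912)²/60.912 = 5.8718
  (69 − 50.935)²/50.935 = 6.4071
  (57 − 48.310)²/48.310 = 1.5632
  (90 − 82.157)²/82.157 = 0.7487
  (74 − 55.088)²/55.088 = 6.4926
  (28 − 46.065)²/46.065 = 7.0844
  (35 − 43.690)²/43.690 = 1.7285
χ² = 0.6771 + 5.8718 + 6.4071 + 1.5632 + 0.7487 + 6.4926 + 7.0844 + 1.7285 = 30.57

30.57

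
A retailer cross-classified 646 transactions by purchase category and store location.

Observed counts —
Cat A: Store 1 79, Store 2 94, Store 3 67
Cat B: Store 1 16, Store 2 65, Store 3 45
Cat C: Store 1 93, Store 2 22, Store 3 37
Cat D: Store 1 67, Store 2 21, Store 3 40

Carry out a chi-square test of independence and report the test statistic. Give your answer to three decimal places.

96.568

Row totals: 240, 126, 152, 128. Column totals: 255, 202, 189. Grand total N = 646.
Expected counts (row total × column total / N):
  Cat A, Store 1: 240×255/646 = 94.7368
  Cat A, Store 2: 240×202/646 = 75.0464
  Cat A, Store 3: 240×189/646 = 70.2167
  Cat B, Store 1: 126×255/646 = 49.7368
  Cat B, Store 2: 126×202/646 = 39.3994
  Cat B, Store 3: 126×189/646 = 36.8638
  Cat C, Store 1: 152×255/646 = 60.0000
  Cat C, Store 2: 152×202/646 = 47.5294
  Cat C, Store 3: 152×189/646 = 44.4706
  Cat D, Store 1: 128×255/646 = 50.5263
  Cat D, Store 2: 128×202/646 = 40.0248
  Cat D, Store 3: 128×189/646 = 37.4489
Contributions (O − E)²/E:
  (79 − 94.7368)²/94.7368 = 2.6141
  (94 − 75.0464)²/75.0464 = 4.7869
  (67 − 70.2167)²/70.2167 = 0.1474
  (16 − 49.7368)²/49.7368 = 22.8839
  (65 − 39.3994)²/39.3994 = 16.6345
  (45 − 36.8638)²/36.8638 = 1.7957
  (93 − 60.0000)²/60.0000 = 18.1500
  (22 − 47.5294)²/47.5294 = 13.7126
  (37 − 44.4706)²/44.4706 = 1.2550
  (67 − 50.5263)²/50.5263 = 5.3711
  (21 − 40.0248)²/40.0248 = 9.0430
  (40 − 37.4489)²/37.4489 = 0.1738
χ² = 2.6141 + 4.7869 + 0.1474 + 22.8839 + 16.6345 + 1.7957 + 18.1500 + 13.7126 + 1.2550 + 5.3711 + 9.0430 + 0.1738 = 96.568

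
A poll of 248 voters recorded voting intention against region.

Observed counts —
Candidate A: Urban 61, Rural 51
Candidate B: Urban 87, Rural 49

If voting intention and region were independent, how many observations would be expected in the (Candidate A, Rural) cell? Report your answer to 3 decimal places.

45.161

Row total (Candidate A) = 112; column total (Rural) = 100; grand total N = 248.
Expected count = (row total × column total) / N = 112 × 100 / 248 = 45.161.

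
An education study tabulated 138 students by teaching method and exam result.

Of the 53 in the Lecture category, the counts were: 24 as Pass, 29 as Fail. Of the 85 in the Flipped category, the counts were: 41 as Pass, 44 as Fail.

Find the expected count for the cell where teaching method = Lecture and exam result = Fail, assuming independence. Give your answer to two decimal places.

Row total (Lecture) = 53; column total (Fail) = 73; grand total N = 138.
Expected count = (row total × column total) / N = 53 × 73 / 138 = 28.04.

28.04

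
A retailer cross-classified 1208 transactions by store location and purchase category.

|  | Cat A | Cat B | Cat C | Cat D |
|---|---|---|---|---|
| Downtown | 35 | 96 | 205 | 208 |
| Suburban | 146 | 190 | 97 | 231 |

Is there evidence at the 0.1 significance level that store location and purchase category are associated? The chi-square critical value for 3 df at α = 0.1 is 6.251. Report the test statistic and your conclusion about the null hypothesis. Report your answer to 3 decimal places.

Row totals: 544, 664. Column totals: 181, 286, 302, 439. Grand total N = 1208.
Expected counts (row total × column total / N):
  Downtown, Cat A: 544×181/1208 = 81.5099
  Downtown, Cat B: 544×286/1208 = 128.7947
  Downtown, Cat C: 544×302/1208 = 136.0000
  Downtown, Cat D: 544×439/1208 = 197.6954
  Suburban, Cat A: 664×181/1208 = 99.4901
  Suburban, Cat B: 664×286/1208 = 157.2053
  Suburban, Cat C: 664×302/1208 = 166.0000
  Suburban, Cat D: 664×439/1208 = 241.3046
Contributions (O − E)²/E:
  (35 − 81.5099)²/81.5099 = 26.5387
  (96 − 128.7947)²/128.7947 = 8.3504
  (205 − 136.0000)²/136.0000 = 35.0074
  (208 − 197.6954)²/197.6954 = 0.5371
  (146 − 99.4901)²/99.4901 = 21.7426
  (190 − 157.2053)²/157.2053 = 6.8413
  (97 − 166.0000)²/166.0000 = 28.6807
  (231 − 241.3046)²/241.3046 = 0.4400
χ² = 26.5387 + 8.3504 + 35.0074 + 0.5371 + 21.7426 + 6.8413 + 28.6807 + 0.4400 = 128.138
df = (2−1)(4−1) = 3. Since 128.138 > 6.251, reject the null hypothesis of independence at α = 0.1.

128.138; reject H₀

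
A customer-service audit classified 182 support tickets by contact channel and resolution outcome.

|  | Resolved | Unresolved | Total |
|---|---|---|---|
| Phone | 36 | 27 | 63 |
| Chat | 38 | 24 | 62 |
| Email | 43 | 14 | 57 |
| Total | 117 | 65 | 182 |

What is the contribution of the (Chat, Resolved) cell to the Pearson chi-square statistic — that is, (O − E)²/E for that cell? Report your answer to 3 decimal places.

Row total (Chat) = 62; column total (Resolved) = 117; N = 182.
Expected count E = 62 × 117 / 182 = 39.8571.
Contribution = (O − E)²/E = (38 − 39.8571)² / 39.8571 = 0.087.

0.087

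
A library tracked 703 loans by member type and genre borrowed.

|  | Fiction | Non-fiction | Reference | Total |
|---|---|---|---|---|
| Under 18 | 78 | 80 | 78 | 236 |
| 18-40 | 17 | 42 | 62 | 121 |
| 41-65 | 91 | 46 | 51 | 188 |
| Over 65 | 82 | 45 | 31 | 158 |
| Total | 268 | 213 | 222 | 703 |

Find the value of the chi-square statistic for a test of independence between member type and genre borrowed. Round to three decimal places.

Grand total N = 703.
Expected counts (row total × column total / N):
  Under 18, Fiction: 236×268/703 = 89.9687
  Under 18, Non-fiction: 236×213/703 = 71.5050
  Under 18, Reference: 236×222/703 = 74.5263
  18-40, Fiction: 121×268/703 = 46.1280
  18-40, Non-fiction: 121×213/703 = 36.6615
  18-40, Reference: 121×222/703 = 38.2105
  41-65, Fiction: 188×268/703 = 71.6700
  41-65, Non-fiction: 188×213/703 = 56.9616
  41-65, Reference: 188×222/703 = 59.3684
  Over 65, Fiction: 158×268/703 = 60.2333
  Over 65, Non-fiction: 158×213/703 = 47.8720
  Over 65, Reference: 158×222/703 = 49.8947
Contributions (O − E)²/E:
  (78 − 89.9687)²/89.9687 = 1.5922
  (80 − 71.5050)²/71.5050 = 1.0092
  (78 − 74.5263)²/74.5263 = 0.1619
  (17 − 46.1280)²/46.1280 = 18.3932
  (42 − 36.6615)²/36.6615 = 0.7774
  (62 − 38.2105)²/38.2105 = 14.8111
  (91 − 71.6700)²/71.6700 = 5.2135
  (46 − 56.9616)²/56.9616 = 2.1094
  (51 − 59.3684)²/59.3684 = 1.1796
  (82 − 60.2333)²/60.2333 = 7.8659
  (45 − 47.8720)²/47.8720 = 0.1723
  (31 − 49.8947)²/49.8947 = 7.1553
χ² = 1.5922 + 1.0092 + 0.1619 + 18.3932 + 0.7774 + 14.8111 + 5.2135 + 2.1094 + 1.1796 + 7.8659 + 0.1723 + 7.1553 = 60.441

60.441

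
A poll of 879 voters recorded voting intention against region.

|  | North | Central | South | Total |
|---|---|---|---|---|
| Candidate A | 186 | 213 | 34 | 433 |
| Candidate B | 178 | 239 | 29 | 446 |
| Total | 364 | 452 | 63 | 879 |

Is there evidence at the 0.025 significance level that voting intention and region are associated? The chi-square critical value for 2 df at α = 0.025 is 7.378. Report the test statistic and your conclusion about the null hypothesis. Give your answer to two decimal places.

Grand total N = 879.
Expected counts (row total × column total / N):
  Candidate A, North: 433×364/879 = 179.308
  Candidate A, Central: 433×452/879 = 222.658
  Candidate A, South: 433×63/879 = 31.034
  Candidate B, North: 446×364/879 = 184.692
  Candidate B, Central: 446×452/879 = 229.342
  Candidate B, South: 446×63/879 = 31.966
Contributions (O − E)²/E:
  (186 − 179.308)²/179.308 = 0.2498
  (213 − 222.658)²/222.658 = 0.4189
  (34 − 31.034)²/31.034 = 0.2835
  (178 − 184.692)²/184.692 = 0.2425
  (239 − 229.342)²/229.342 = 0.4067
  (29 − 31.966)²/31.966 = 0.2752
χ² = 0.2498 + 0.4189 + 0.2835 + 0.2425 + 0.4067 + 0.2752 = 1.88
df = (2−1)(3−1) = 2. Since 1.88 < 7.378, fail to reject the null hypothesis of independence at α = 0.025.

1.88; fail to reject H₀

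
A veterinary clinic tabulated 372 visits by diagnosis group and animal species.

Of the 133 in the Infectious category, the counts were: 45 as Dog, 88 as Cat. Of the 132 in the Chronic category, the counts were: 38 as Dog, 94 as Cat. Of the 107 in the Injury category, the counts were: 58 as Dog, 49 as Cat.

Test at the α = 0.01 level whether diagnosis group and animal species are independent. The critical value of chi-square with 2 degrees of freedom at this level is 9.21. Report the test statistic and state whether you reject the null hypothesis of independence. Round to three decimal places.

17.677; reject H₀

Row totals: 133, 132, 107. Column totals: 141, 231. Grand total N = 372.
Expected counts (row total × column total / N):
  Infectious, Dog: 133×141/372 = 50.41129
  Infectious, Cat: 133×231/372 = 82.58871
  Chronic, Dog: 132×141/372 = 50.03226
  Chronic, Cat: 132×231/372 = 81.96774
  Injury, Dog: 107×141/372 = 40.55645
  Injury, Cat: 107×231/372 = 66.44355
Contributions (O − E)²/E:
  (45 − 50.41129)²/50.41129 = 0.5809
  (88 − 82.58871)²/82.58871 = 0.3546
  (38 − 50.03226)²/50.03226 = 2.8936
  (94 − 81.96774)²/81.96774 = 1.7662
  (58 − 40.55645)²/40.55645 = 7.5026
  (49 − 66.44355)²/66.44355 = 4.5795
χ² = 0.5809 + 0.3546 + 2.8936 + 1.7662 + 7.5026 + 4.5795 = 17.677
df = (3−1)(2−1) = 2. Since 17.677 > 9.21, reject the null hypothesis of independence at α = 0.01.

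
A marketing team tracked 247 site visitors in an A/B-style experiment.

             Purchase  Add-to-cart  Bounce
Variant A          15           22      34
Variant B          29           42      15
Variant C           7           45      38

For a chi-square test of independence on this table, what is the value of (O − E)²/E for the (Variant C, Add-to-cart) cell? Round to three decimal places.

0.703

Row total (Variant C) = 90; column total (Add-to-cart) = 109; N = 247.
Expected count E = 90 × 109 / 247 = 39.7166.
Contribution = (O − E)²/E = (45 − 39.7166)² / 39.7166 = 0.703.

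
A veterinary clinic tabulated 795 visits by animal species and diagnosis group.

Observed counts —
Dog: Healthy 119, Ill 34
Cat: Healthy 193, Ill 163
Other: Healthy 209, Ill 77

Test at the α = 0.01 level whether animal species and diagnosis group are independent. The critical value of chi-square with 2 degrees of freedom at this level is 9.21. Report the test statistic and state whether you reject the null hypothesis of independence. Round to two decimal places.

37.56; reject H₀

Row totals: 153, 356, 286. Column totals: 521, 274. Grand total N = 795.
Expected counts (row total × column total / N):
  Dog, Healthy: 153×521/795 = 100.268
  Dog, Ill: 153×274/795 = 52.732
  Cat, Healthy: 356×521/795 = 233.303
  Cat, Ill: 356×274/795 = 122.697
  Other, Healthy: 286×521/795 = 187.429
  Other, Ill: 286×274/795 = 98.571
Contributions (O − E)²/E:
  (119 − 100.268)²/100.268 = 3.4995
  (34 − 52.732)²/52.732 = 6.6542
  (193 − 233.303)²/233.303 = 6.9623
  (163 − 122.697)²/122.697 = 13.2386
  (209 − 187.429)²/187.429 = 2.4826
  (77 − 98.571)²/98.571 = 4.7205
χ² = 3.4995 + 6.6542 + 6.9623 + 13.2386 + 2.4826 + 4.7205 = 37.56
df = (3−1)(2−1) = 2. Since 37.56 > 9.21, reject the null hypothesis of independence at α = 0.01.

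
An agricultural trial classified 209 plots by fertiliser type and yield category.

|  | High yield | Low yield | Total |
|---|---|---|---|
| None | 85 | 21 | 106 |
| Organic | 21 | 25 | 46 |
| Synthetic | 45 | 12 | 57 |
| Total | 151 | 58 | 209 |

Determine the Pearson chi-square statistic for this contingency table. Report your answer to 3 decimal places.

20.838

Grand total N = 209.
Expected counts (row total × column total / N):
  None, High yield: 106×151/209 = 76.5837
  None, Low yield: 106×58/209 = 29.4163
  Organic, High yield: 46×151/209 = 33.2344
  Organic, Low yield: 46×58/209 = 12.7656
  Synthetic, High yield: 57×151/209 = 41.1818
  Synthetic, Low yield: 57×58/209 = 15.8182
Contributions (O − E)²/E:
  (85 − 76.5837)²/76.5837 = 0.9249
  (21 − 29.4163)²/29.4163 = 2.4080
  (21 − 33.2344)²/33.2344 = 4.5038
  (25 − 12.7656)²/12.7656 = 11.7253
  (45 − 41.1818)²/41.1818 = 0.3540
  (12 − 15.8182)²/15.8182 = 0.9216
χ² = 0.9249 + 2.4080 + 4.5038 + 11.7253 + 0.3540 + 0.9216 = 20.838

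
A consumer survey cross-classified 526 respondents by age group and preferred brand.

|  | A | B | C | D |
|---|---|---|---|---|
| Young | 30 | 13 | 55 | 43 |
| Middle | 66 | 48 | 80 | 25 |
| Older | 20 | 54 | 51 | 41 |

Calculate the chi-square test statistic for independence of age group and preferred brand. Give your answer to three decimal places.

Row totals: 141, 219, 166. Column totals: 116, 115, 186, 109. Grand total N = 526.
Expected counts (row total × column total / N):
  Young, A: 141×116/526 = 31.0951
  Young, B: 141×115/526 = 30.8270
  Young, C: 141×186/526 = 49.8593
  Young, D: 141×109/526 = 29.2186
  Middle, A: 219×116/526 = 48.2966
  Middle, B: 219×115/526 = 47.8802
  Middle, C: 219×186/526 = 77.4411
  Middle, D: 219×109/526 = 45.3821
  Older, A: 166×116/526 = 36.6084
  Older, B: 166×115/526 = 36.2928
  Older, C: 166×186/526 = 58.6996
  Older, D: 166×109/526 = 34.3992
Contributions (O − E)²/E:
  (30 − 31.0951)²/31.0951 = 0.0386
  (13 − 30.8270)²/30.8270 = 10.3092
  (55 − 49.8593)²/49.8593 = 0.5300
  (43 − 29.2186)²/29.2186 = 6.5002
  (66 − 48.2966)²/48.2966 = 6.4893
  (48 − 47.8802)²/47.8802 = 0.0003
  (80 − 77.4411)²/77.4411 = 0.0846
  (25 − 45.3821)²/45.3821 = 9.1540
  (20 − 36.6084)²/36.6084 = 7.5349
  (54 − 36.2928)²/36.2928 = 8.6393
  (51 − 58.6996)²/58.6996 = 1.0100
  (41 − 34.3992)²/34.3992 = 1.2666
χ² = 0.0386 + 10.3092 + 0.5300 + 6.5002 + 6.4893 + 0.0003 + 0.0846 + 9.1540 + 7.5349 + 8.6393 + 1.0100 + 1.2666 = 51.557

51.557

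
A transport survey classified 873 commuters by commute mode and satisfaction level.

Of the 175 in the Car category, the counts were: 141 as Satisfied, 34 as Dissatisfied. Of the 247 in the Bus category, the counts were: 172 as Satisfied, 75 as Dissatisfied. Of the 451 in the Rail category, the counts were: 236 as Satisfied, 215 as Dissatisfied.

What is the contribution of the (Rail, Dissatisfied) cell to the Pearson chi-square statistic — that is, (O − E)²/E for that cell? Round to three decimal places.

Row total (Rail) = 451; column total (Dissatisfied) = 324; N = 873.
Expected count E = 451 × 324 / 873 = 167.3814.
Contribution = (O − E)²/E = (215 − 167.3814)² / 167.3814 = 13.547.

13.547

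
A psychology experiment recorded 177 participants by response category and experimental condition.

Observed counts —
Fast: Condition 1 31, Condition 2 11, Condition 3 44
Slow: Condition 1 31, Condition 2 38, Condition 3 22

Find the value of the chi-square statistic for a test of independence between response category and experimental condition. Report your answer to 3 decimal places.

Row totals: 86, 91. Column totals: 62, 49, 66. Grand total N = 177.
Expected counts (row total × column total / N):
  Fast, Condition 1: 86×62/177 = 30.1243
  Fast, Condition 2: 86×49/177 = 23.8079
  Fast, Condition 3: 86×66/177 = 32.0678
  Slow, Condition 1: 91×62/177 = 31.8757
  Slow, Condition 2: 91×49/177 = 25.1921
  Slow, Condition 3: 91×66/177 = 33.9322
Contributions (O − E)²/E:
  (31 − 30.1243)²/30.1243 = 0.0255
  (11 − 23.8079)²/23.8079 = 6.8902
  (44 − 32.0678)²/32.0678 = 4.4399
  (31 − 31.8757)²/31.8757 = 0.0241
  (38 − 25.1921)²/25.1921 = 6.5117
  (22 − 33.9322)²/33.9322 = 4.1959
χ² = 0.0255 + 6.8902 + 4.4399 + 0.0241 + 6.5117 + 4.1959 = 22.087

22.087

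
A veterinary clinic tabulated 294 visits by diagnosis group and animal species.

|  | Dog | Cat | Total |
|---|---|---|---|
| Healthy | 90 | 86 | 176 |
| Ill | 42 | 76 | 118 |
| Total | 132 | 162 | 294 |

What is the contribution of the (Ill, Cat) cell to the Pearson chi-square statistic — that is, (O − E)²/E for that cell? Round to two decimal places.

1.85

Row total (Ill) = 118; column total (Cat) = 162; N = 294.
Expected count E = 118 × 162 / 294 = 65.020.
Contribution = (O − E)²/E = (76 − 65.020)² / 65.020 = 1.85.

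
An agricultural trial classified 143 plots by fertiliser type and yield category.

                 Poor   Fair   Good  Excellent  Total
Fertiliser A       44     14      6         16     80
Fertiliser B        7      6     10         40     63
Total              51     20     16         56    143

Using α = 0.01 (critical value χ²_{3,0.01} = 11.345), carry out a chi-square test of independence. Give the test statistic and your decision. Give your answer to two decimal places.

39.87; reject H₀

Grand total N = 143.
Expected counts (row total × column total / N):
  Fertiliser A, Poor: 80×51/143 = 28.531
  Fertiliser A, Fair: 80×20/143 = 11.189
  Fertiliser A, Good: 80×16/143 = 8.951
  Fertiliser A, Excellent: 80×56/143 = 31.329
  Fertiliser B, Poor: 63×51/143 = 22.469
  Fertiliser B, Fair: 63×20/143 = 8.811
  Fertiliser B, Good: 63×16/143 = 7.049
  Fertiliser B, Excellent: 63×56/143 = 24.671
Contributions (O − E)²/E:
  (44 − 28.531)²/28.531 = 8.3870
  (14 − 11.189)²/11.189 = 0.7062
  (6 − 8.951)²/8.951 = 0.9729
  (16 − 31.329)²/31.329 = 7.5003
  (7 − 22.469)²/22.469 = 10.6498
  (6 − 8.811)²/8.811 = 0.8968
  (10 − 7.049)²/7.049 = 1.2354
  (40 − 24.671)²/24.671 = 9.5245
χ² = 8.3870 + 0.7062 + 0.9729 + 7.5003 + 10.6498 + 0.8968 + 1.2354 + 9.5245 = 39.87
df = (2−1)(4−1) = 3. Since 39.87 > 11.345, reject the null hypothesis of independence at α = 0.01.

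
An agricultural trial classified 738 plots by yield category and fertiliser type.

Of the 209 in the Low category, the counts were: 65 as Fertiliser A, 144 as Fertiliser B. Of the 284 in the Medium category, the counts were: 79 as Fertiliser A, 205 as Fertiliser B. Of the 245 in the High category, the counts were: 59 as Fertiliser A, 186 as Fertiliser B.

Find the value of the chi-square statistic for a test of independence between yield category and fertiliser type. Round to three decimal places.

Row totals: 209, 284, 245. Column totals: 203, 535. Grand total N = 738.
Expected counts (row total × column total / N):
  Low, Fertiliser A: 209×203/738 = 57.4892
  Low, Fertiliser B: 209×535/738 = 151.5108
  Medium, Fertiliser A: 284×203/738 = 78.1192
  Medium, Fertiliser B: 284×535/738 = 205.8808
  High, Fertiliser A: 245×203/738 = 67.3916
  High, Fertiliser B: 245×535/738 = 177.6084
Contributions (O − E)²/E:
  (65 − 57.4892)²/57.4892 = 0.9813
  (144 − 151.5108)²/151.5108 = 0.3723
  (79 − 78.1192)²/78.1192 = 0.0099
  (205 − 205.8808)²/205.8808 = 0.0038
  (59 − 67.3916)²/67.3916 = 1.0449
  (186 − 177.6084)²/177.6084 = 0.3965
χ² = 0.9813 + 0.3723 + 0.0099 + 0.0038 + 1.0449 + 0.3965 = 2.809

2.809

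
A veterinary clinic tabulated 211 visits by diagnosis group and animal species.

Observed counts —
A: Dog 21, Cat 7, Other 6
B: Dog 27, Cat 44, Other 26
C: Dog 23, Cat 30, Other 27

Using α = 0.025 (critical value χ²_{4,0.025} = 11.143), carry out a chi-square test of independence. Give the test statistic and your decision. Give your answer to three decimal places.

Row totals: 34, 97, 80. Column totals: 71, 81, 59. Grand total N = 211.
Expected counts (row total × column total / N):
  A, Dog: 34×71/211 = 11.4408
  A, Cat: 34×81/211 = 13.0521
  A, Other: 34×59/211 = 9.5071
  B, Dog: 97×71/211 = 32.6398
  B, Cat: 97×81/211 = 37.2370
  B, Other: 97×59/211 = 27.1232
  C, Dog: 80×71/211 = 26.9194
  C, Cat: 80×81/211 = 30.7109
  C, Other: 80×59/211 = 22.3697
Contributions (O − E)²/E:
  (21 − 11.4408)²/11.4408 = 7.9871
  (7 − 13.0521)²/13.0521 = 2.8063
  (6 − 9.5071)²/9.5071 = 1.2937
  (27 − 32.6398)²/32.6398 = 0.9745
  (44 − 37.2370)²/37.2370 = 1.2283
  (26 − 27.1232)²/27.1232 = 0.0465
  (23 − 26.9194)²/26.9194 = 0.5707
  (30 − 30.7109)²/30.7109 = 0.0165
  (27 − 22.3697)²/22.3697 = 0.9584
χ² = 7.9871 + 2.8063 + 1.2937 + 0.9745 + 1.2283 + 0.0465 + 0.5707 + 0.0165 + 0.9584 = 15.882
df = (3−1)(3−1) = 4. Since 15.882 > 11.143, reject the null hypothesis of independence at α = 0.025.

15.882; reject H₀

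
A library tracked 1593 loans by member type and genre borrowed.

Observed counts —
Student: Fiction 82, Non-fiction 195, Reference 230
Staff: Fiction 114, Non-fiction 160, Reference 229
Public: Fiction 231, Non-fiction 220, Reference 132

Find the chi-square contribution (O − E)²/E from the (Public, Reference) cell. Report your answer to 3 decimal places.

Row total (Public) = 583; column total (Reference) = 591; N = 1593.
Expected count E = 583 × 591 / 1593 = 216.2919.
Contribution = (O − E)²/E = (132 − 216.2919)² / 216.2919 = 32.850.

32.850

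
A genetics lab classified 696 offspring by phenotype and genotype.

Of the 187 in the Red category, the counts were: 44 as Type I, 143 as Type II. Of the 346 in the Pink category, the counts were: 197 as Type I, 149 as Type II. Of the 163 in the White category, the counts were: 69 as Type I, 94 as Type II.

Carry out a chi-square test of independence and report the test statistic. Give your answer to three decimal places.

Row totals: 187, 346, 163. Column totals: 310, 386. Grand total N = 696.
Expected counts (row total × column total / N):
  Red, Type I: 187×310/696 = 83.2902
  Red, Type II: 187×386/696 = 103.7098
  Pink, Type I: 346×310/696 = 154.1092
  Pink, Type II: 346×386/696 = 191.8908
  White, Type I: 163×310/696 = 72.6006
  White, Type II: 163×386/696 = 90.3994
Contributions (O − E)²/E:
  (44 − 83.2902)²/83.2902 = 18.5342
  (143 − 103.7098)²/103.7098 = 14.8850
  (197 − 154.1092)²/154.1092 = 11.9371
  (149 − 191.8908)²/191.8908 = 9.5868
  (69 − 72.6006)²/72.6006 = 0.1786
  (94 − 90.3994)²/90.3994 = 0.1434
χ² = 18.5342 + 14.8850 + 11.9371 + 9.5868 + 0.1786 + 0.1434 = 55.265

55.265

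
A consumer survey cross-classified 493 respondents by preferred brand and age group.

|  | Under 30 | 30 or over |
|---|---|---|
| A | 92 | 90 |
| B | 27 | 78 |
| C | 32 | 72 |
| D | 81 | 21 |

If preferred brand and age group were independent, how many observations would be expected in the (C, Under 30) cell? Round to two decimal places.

48.94

Row total (C) = 104; column total (Under 30) = 232; grand total N = 493.
Expected count = (row total × column total) / N = 104 × 232 / 493 = 48.94.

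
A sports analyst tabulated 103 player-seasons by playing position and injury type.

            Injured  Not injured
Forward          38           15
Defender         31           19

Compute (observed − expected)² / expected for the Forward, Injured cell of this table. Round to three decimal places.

0.175

Row total (Forward) = 53; column total (Injured) = 69; N = 103.
Expected count E = 53 × 69 / 103 = 35.5049.
Contribution = (O − E)²/E = (38 − 35.5049)² / 35.5049 = 0.175.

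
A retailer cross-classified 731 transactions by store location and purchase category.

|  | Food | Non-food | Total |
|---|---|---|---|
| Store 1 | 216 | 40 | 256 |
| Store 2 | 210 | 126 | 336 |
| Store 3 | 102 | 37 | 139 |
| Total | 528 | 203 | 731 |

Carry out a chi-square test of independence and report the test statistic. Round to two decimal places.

Grand total N = 731.
Expected counts (row total × column total / N):
  Store 1, Food: 256×528/731 = 184.908
  Store 1, Non-food: 256×203/731 = 71.092
  Store 2, Food: 336×528/731 = 242.692
  Store 2, Non-food: 336×203/731 = 93.308
  Store 3, Food: 139×528/731 = 100.399
  Store 3, Non-food: 139×203/731 = 38.601
Contributions (O − E)²/E:
  (216 − 184.908)²/184.908 = 5.2281
  (40 − 71.092)²/71.092 = 13.5980
  (210 − 242.692)²/242.692 = 4.4038
  (126 − 93.308)²/93.308 = 11.4542
  (102 − 100.399)²/100.399 = 0.0255
  (37 − 38.601)²/38.601 = 0.0664
χ² = 5.2281 + 13.5980 + 4.4038 + 11.4542 + 0.0255 + 0.0664 = 34.78

34.78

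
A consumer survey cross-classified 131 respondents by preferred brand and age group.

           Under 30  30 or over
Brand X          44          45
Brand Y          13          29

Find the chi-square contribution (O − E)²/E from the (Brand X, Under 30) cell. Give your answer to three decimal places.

Row total (Brand X) = 89; column total (Under 30) = 57; N = 131.
Expected count E = 89 × 57 / 131 = 38.7252.
Contribution = (O − E)²/E = (44 − 38.7252)² / 38.7252 = 0.718.

0.718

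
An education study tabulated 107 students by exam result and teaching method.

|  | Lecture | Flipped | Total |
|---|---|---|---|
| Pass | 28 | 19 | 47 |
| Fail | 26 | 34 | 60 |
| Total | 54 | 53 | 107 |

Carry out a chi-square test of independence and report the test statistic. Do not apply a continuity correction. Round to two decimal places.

2.78

Grand total N = 107.
Expected counts (row total × column total / N):
  Pass, Lecture: 47×54/107 = 23.7196
  Pass, Flipped: 47×53/107 = 23.2804
  Fail, Lecture: 60×54/107 = 30.2804
  Fail, Flipped: 60×53/107 = 29.7196
Contributions (O − E)²/E:
  (28 − 23.7196)²/23.7196 = 0.7724
  (19 − 23.2804)²/23.2804 = 0.7870
  (26 − 30.2804)²/30.2804 = 0.6051
  (34 − 29.7196)²/29.7196 = 0.6165
χ² = 0.7724 + 0.7870 + 0.6051 + 0.6165 = 2.78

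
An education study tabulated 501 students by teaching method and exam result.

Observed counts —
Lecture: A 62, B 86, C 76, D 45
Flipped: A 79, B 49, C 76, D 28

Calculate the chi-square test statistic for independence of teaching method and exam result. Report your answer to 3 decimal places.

13.490

Row totals: 269, 232. Column totals: 141, 135, 152, 73. Grand total N = 501.
Expected counts (row total × column total / N):
  Lecture, A: 269×141/501 = 75.7066
  Lecture, B: 269×135/501 = 72.4850
  Lecture, C: 269×152/501 = 81.6128
  Lecture, D: 269×73/501 = 39.1956
  Flipped, A: 232×141/501 = 65.2934
  Flipped, B: 232×135/501 = 62.5150
  Flipped, C: 232×152/501 = 70.3872
  Flipped, D: 232×73/501 = 33.8044
Contributions (O − E)²/E:
  (62 − 75.7066)²/75.7066 = 2.4816
  (86 − 72.4850)²/72.4850 = 2.5199
  (76 − 81.6128)²/81.6128 = 0.3860
  (45 − 39.1956)²/39.1956 = 0.8596
  (79 − 65.2934)²/65.2934 = 2.8773
  (49 − 62.5150)²/62.5150 = 2.9218
  (76 − 70.3872)²/70.3872 = 0.4476
  (28 − 33.8044)²/33.8044 = 0.9966
χ² = 2.4816 + 2.5199 + 0.3860 + 0.8596 + 2.8773 + 2.9218 + 0.4476 + 0.9966 = 13.490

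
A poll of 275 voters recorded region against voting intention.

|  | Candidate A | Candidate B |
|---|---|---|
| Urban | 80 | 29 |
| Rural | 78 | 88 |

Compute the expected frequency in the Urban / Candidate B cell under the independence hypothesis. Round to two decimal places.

46.37

Row total (Urban) = 109; column total (Candidate B) = 117; grand total N = 275.
Expected count = (row total × column total) / N = 109 × 117 / 275 = 46.37.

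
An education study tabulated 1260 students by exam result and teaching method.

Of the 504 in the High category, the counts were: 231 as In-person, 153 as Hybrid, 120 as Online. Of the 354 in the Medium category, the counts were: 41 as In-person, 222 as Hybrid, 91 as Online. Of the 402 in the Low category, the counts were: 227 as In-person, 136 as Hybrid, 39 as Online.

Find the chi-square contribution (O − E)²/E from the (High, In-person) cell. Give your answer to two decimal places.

4.94

Row total (High) = 504; column total (In-person) = 499; N = 1260.
Expected count E = 504 × 499 / 1260 = 199.600.
Contribution = (O − E)²/E = (231 − 199.600)² / 199.600 = 4.94.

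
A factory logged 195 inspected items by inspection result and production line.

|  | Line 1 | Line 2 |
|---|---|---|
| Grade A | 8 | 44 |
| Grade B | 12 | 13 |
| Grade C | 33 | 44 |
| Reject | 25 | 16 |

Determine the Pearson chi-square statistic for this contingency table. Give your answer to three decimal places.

Row totals: 52, 25, 77, 41. Column totals: 78, 117. Grand total N = 195.
Expected counts (row total × column total / N):
  Grade A, Line 1: 52×78/195 = 20.8000
  Grade A, Line 2: 52×117/195 = 31.2000
  Grade B, Line 1: 25×78/195 = 10.0000
  Grade B, Line 2: 25×117/195 = 15.0000
  Grade C, Line 1: 77×78/195 = 30.8000
  Grade C, Line 2: 77×117/195 = 46.2000
  Reject, Line 1: 41×78/195 = 16.4000
  Reject, Line 2: 41×117/195 = 24.6000
Contributions (O − E)²/E:
  (8 − 20.8000)²/20.8000 = 7.8769
  (44 − 31.2000)²/31.2000 = 5.2513
  (12 − 10.0000)²/10.0000 = 0.4000
  (13 − 15.0000)²/15.0000 = 0.2667
  (33 − 30.8000)²/30.8000 = 0.1571
  (44 − 46.2000)²/46.2000 = 0.1048
  (25 − 16.4000)²/16.4000 = 4.5098
  (16 − 24.6000)²/24.6000 = 3.0065
χ² = 7.8769 + 5.2513 + 0.4000 + 0.2667 + 0.1571 + 0.1048 + 4.5098 + 3.0065 = 21.573

21.573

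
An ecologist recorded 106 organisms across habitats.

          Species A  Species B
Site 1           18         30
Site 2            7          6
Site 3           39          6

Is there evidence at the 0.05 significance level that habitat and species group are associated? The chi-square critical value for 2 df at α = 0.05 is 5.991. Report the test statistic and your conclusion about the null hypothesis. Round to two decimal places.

Row totals: 48, 13, 45. Column totals: 64, 42. Grand total N = 106.
Expected counts (row total × column total / N):
  Site 1, Species A: 48×64/106 = 28.981
  Site 1, Species B: 48×42/106 = 19.019
  Site 2, Species A: 13×64/106 = 7.849
  Site 2, Species B: 13×42/106 = 5.151
  Site 3, Species A: 45×64/106 = 27.170
  Site 3, Species B: 45×42/106 = 17.830
Contributions (O − E)²/E:
  (18 − 28.981)²/28.981 = 4.1607
  (30 − 19.019)²/19.019 = 6.3401
  (7 − 7.849)²/7.849 = 0.0918
  (6 − 5.151)²/5.151 = 0.1399
  (39 − 27.170)²/27.170 = 5.1509
  (6 − 17.830)²/17.830 = 7.8491
χ² = 4.1607 + 6.3401 + 0.0918 + 0.1399 + 5.1509 + 7.8491 = 23.73
df = (3−1)(2−1) = 2. Since 23.73 > 5.991, reject the null hypothesis of independence at α = 0.05.

23.73; reject H₀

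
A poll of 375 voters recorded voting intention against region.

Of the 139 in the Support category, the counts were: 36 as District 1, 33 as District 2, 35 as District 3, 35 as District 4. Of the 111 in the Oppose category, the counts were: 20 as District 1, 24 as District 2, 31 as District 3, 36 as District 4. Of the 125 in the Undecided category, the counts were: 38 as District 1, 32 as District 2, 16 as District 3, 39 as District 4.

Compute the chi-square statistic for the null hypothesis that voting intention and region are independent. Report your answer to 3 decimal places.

Row totals: 139, 111, 125. Column totals: 94, 89, 82, 110. Grand total N = 375.
Expected counts (row total × column total / N):
  Support, District 1: 139×94/375 = 34.8427
  Support, District 2: 139×89/375 = 32.9893
  Support, District 3: 139×82/375 = 30.3947
  Support, District 4: 139×110/375 = 40.7733
  Oppose, District 1: 111×94/375 = 27.8240
  Oppose, District 2: 111×89/375 = 26.3440
  Oppose, District 3: 111×82/375 = 24.2720
  Oppose, District 4: 111×110/375 = 32.5600
  Undecided, District 1: 125×94/375 = 31.3333
  Undecided, District 2: 125×89/375 = 29.6667
  Undecided, District 3: 125×82/375 = 27.3333
  Undecided, District 4: 125×110/375 = 36.6667
Contributions (O − E)²/E:
  (36 − 34.8427)²/34.8427 = 0.0384
  (33 − 32.9893)²/32.9893 = 0.0000
  (35 − 30.3947)²/30.3947 = 0.6978
  (35 − 40.7733)²/40.7733 = 0.8175
  (20 − 27.8240)²/27.8240 = 2.2001
  (24 − 26.3440)²/26.3440 = 0.2086
  (31 − 24.2720)²/24.2720 = 1.8649
  (36 − 32.5600)²/32.5600 = 0.3634
  (38 − 31.3333)²/31.3333 = 1.4185
  (32 − 29.6667)²/29.6667 = 0.1835
  (16 − 27.3333)²/27.3333 = 4.6992
  (39 − 36.6667)²/36.6667 = 0.1485
χ² = 0.0384 + 0.0000 + 0.6978 + 0.8175 + 2.2001 + 0.2086 + 1.8649 + 0.3634 + 1.4185 + 0.1835 + 4.6992 + 0.1485 = 12.640

12.640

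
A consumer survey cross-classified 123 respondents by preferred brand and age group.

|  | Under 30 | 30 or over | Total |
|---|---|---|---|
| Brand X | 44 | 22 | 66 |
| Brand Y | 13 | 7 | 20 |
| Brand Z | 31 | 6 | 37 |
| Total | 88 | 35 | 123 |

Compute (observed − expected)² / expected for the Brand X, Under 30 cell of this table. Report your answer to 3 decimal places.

Row total (Brand X) = 66; column total (Under 30) = 88; N = 123.
Expected count E = 66 × 88 / 123 = 47.2195.
Contribution = (O − E)²/E = (44 − 47.2195)² / 47.2195 = 0.220.

0.220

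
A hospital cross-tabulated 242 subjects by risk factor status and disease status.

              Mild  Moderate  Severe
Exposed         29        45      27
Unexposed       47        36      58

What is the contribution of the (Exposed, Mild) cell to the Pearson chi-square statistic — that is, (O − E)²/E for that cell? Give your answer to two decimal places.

Row total (Exposed) = 101; column total (Mild) = 76; N = 242.
Expected count E = 101 × 76 / 242 = 31.719.
Contribution = (O − E)²/E = (29 − 31.719)² / 31.719 = 0.23.

0.23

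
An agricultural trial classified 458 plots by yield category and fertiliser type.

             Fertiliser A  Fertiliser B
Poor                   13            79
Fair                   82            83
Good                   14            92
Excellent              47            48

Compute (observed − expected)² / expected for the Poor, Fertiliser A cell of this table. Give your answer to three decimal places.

10.729

Row total (Poor) = 92; column total (Fertiliser A) = 156; N = 458.
Expected count E = 92 × 156 / 458 = 31.33624.
Contribution = (O − E)²/E = (13 − 31.33624)² / 31.33624 = 10.729.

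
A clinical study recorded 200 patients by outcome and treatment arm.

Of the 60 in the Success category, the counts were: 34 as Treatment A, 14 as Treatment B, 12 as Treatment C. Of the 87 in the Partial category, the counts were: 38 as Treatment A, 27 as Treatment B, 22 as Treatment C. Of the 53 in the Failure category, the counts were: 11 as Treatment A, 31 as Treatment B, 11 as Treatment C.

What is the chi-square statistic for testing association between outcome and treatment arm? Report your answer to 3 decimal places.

20.177

Row totals: 60, 87, 53. Column totals: 83, 72, 45. Grand total N = 200.
Expected counts (row total × column total / N):
  Success, Treatment A: 60×83/200 = 24.9000
  Success, Treatment B: 60×72/200 = 21.6000
  Success, Treatment C: 60×45/200 = 13.5000
  Partial, Treatment A: 87×83/200 = 36.1050
  Partial, Treatment B: 87×72/200 = 31.3200
  Partial, Treatment C: 87×45/200 = 19.5750
  Failure, Treatment A: 53×83/200 = 21.9950
  Failure, Treatment B: 53×72/200 = 19.0800
  Failure, Treatment C: 53×45/200 = 11.9250
Contributions (O − E)²/E:
  (34 − 24.9000)²/24.9000 = 3.3257
  (14 − 21.6000)²/21.6000 = 2.6741
  (12 − 13.5000)²/13.5000 = 0.1667
  (38 − 36.1050)²/36.1050 = 0.0995
  (27 − 31.3200)²/31.3200 = 0.5959
  (22 − 19.5750)²/19.5750 = 0.3004
  (11 − 21.9950)²/21.9950 = 5.4963
  (31 − 19.0800)²/19.0800 = 7.4469
  (11 − 11.9250)²/11.9250 = 0.0718
χ² = 3.3257 + 2.6741 + 0.1667 + 0.0995 + 0.5959 + 0.3004 + 5.4963 + 7.4469 + 0.0718 = 20.177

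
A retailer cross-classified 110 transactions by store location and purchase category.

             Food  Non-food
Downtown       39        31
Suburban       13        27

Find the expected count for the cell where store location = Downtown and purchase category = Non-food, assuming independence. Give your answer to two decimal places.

36.91

Row total (Downtown) = 70; column total (Non-food) = 58; grand total N = 110.
Expected count = (row total × column total) / N = 70 × 58 / 110 = 36.91.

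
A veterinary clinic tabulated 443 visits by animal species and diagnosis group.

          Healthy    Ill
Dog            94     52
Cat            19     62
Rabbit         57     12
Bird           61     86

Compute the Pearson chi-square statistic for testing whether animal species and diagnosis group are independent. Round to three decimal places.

67.819

Row totals: 146, 81, 69, 147. Column totals: 231, 212. Grand total N = 443.
Expected counts (row total × column total / N):
  Dog, Healthy: 146×231/443 = 76.1309
  Dog, Ill: 146×212/443 = 69.8691
  Cat, Healthy: 81×231/443 = 42.2370
  Cat, Ill: 81×212/443 = 38.7630
  Rabbit, Healthy: 69×231/443 = 35.9797
  Rabbit, Ill: 69×212/443 = 33.0203
  Bird, Healthy: 147×231/443 = 76.6524
  Bird, Ill: 147×212/443 = 70.3476
Contributions (O − E)²/E:
  (94 − 76.1309)²/76.1309 = 4.1942
  (52 − 69.8691)²/69.8691 = 4.5700
  (19 − 42.2370)²/42.2370 = 12.7840
  (62 − 38.7630)²/38.7630 = 13.9297
  (57 − 35.9797)²/35.9797 = 12.2806
  (12 − 33.0203)²/33.0203 = 13.3813
  (61 − 76.6524)²/76.6524 = 3.1962
  (86 − 70.3476)²/70.3476 = 3.4827
χ² = 4.1942 + 4.5700 + 12.7840 + 13.9297 + 12.2806 + 13.3813 + 3.1962 + 3.4827 = 67.819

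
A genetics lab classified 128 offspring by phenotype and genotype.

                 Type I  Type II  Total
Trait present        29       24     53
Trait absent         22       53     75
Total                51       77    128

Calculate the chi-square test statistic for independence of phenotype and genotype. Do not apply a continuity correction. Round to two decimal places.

8.35

Grand total N = 128.
Expected counts (row total × column total / N):
  Trait present, Type I: 53×51/128 = 21.117
  Trait present, Type II: 53×77/128 = 31.883
  Trait absent, Type I: 75×51/128 = 29.883
  Trait absent, Type II: 75×77/128 = 45.117
Contributions (O − E)²/E:
  (29 − 21.117)²/21.117 = 2.9427
  (24 − 31.883)²/31.883 = 1.9491
  (22 − 29.883)²/29.883 = 2.0795
  (53 − 45.117)²/45.117 = 1.3773
χ² = 2.9427 + 1.9491 + 2.0795 + 1.3773 = 8.35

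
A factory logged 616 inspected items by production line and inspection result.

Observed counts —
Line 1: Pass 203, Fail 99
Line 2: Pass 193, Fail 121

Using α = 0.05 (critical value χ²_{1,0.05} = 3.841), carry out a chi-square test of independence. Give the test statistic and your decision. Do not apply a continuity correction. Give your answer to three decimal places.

2.220; fail to reject H₀

Row totals: 302, 314. Column totals: 396, 220. Grand total N = 616.
Expected counts (row total × column total / N):
  Line 1, Pass: 302×396/616 = 194.1429
  Line 1, Fail: 302×220/616 = 107.8571
  Line 2, Pass: 314×396/616 = 201.8571
  Line 2, Fail: 314×220/616 = 112.1429
Contributions (O − E)²/E:
  (203 − 194.1429)²/194.1429 = 0.4041
  (99 − 107.8571)²/107.8571 = 0.7273
  (193 − 201.8571)²/201.8571 = 0.3886
  (121 − 112.1429)²/112.1429 = 0.6995
χ² = 0.4041 + 0.7273 + 0.3886 + 0.6995 = 2.220
df = (2−1)(2−1) = 1. Since 2.220 < 3.841, fail to reject the null hypothesis of independence at α = 0.05.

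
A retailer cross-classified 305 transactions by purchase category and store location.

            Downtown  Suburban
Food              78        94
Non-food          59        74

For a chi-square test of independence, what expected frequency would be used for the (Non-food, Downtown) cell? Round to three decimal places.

Row total (Non-food) = 133; column total (Downtown) = 137; grand total N = 305.
Expected count = (row total × column total) / N = 133 × 137 / 305 = 59.741.

59.741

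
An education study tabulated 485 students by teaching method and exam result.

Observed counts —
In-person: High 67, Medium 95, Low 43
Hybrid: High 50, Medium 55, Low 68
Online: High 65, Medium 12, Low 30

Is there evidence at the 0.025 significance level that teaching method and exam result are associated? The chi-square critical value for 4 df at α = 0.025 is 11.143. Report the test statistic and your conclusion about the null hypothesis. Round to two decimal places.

57.16; reject H₀

Row totals: 205, 173, 107. Column totals: 182, 162, 141. Grand total N = 485.
Expected counts (row total × column total / N):
  In-person, High: 205×182/485 = 76.928
  In-person, Medium: 205×162/485 = 68.474
  In-person, Low: 205×141/485 = 59.598
  Hybrid, High: 173×182/485 = 64.920
  Hybrid, Medium: 173×162/485 = 57.786
  Hybrid, Low: 173×141/485 = 50.295
  Online, High: 107×182/485 = 40.153
  Online, Medium: 107×162/485 = 35.740
  Online, Low: 107×141/485 = 31.107
Contributions (O − E)²/E:
  (67 − 76.928)²/76.928 = 1.2813
  (95 − 68.474)²/68.474 = 10.2759
  (43 − 59.598)²/59.598 = 4.6225
  (50 − 64.920)²/64.920 = 3.4289
  (55 − 57.786)²/57.786 = 0.1343
  (68 − 50.295)²/50.295 = 6.2326
  (65 − 40.153)²/40.153 = 15.3755
  (12 − 35.740)²/35.740 = 15.7691
  (30 − 31.107)²/31.107 = 0.0394
χ² = 1.2813 + 10.2759 + 4.6225 + 3.4289 + 0.1343 + 6.2326 + 15.3755 + 15.7691 + 0.0394 = 57.16
df = (3−1)(3−1) = 4. Since 57.16 > 11.143, reject the null hypothesis of independence at α = 0.025.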